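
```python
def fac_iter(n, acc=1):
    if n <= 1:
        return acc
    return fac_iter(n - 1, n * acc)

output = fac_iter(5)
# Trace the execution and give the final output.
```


fac_iter(5, 1)
= fac_iter(4, 5 * 1) = fac_iter(4, 5)
= fac_iter(3, 4 * 5) = fac_iter(3, 20)
= fac_iter(2, 3 * 20) = fac_iter(2, 60)
= fac_iter(1, 2 * 60) = fac_iter(1, 120)
n <= 1, return acc = 120


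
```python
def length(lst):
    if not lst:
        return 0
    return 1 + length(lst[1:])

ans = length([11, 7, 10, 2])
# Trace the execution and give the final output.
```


length([11, 7, 10, 2])
= 1 + length([7, 10, 2])
= 1 + 1 + length([10, 2])
= 1 + 1 + 1 + length([2])
= 1 + 1 + 1 + 1 + length([])
= 1 + 1 + 1 + 1 + 0
= 4


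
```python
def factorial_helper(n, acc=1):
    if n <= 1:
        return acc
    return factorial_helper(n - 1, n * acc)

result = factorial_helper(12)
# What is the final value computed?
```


factorial_helper(12, 1)
= factorial_helper(11, 12 * 1) = factorial_helper(11, 12)
= factorial_helper(10, 11 * 12) = factorial_helper(10, 132)
= factorial_helper(9, 10 * 132) = factorial_helper(9, 1320)
= factorial_helper(8, 9 * 1320) = factorial_helper(8, 11880)
= factorial_helper(7, 8 * 11880) = factorial_helper(7, 95040)
= factorial_helper(6, 7 * 95040) = factorial_helper(6, 665280)
= factorial_helper(5, 6 * 665280) = factorial_helper(5, 3991680)
= factorial_helper(4, 5 * 3991680) = factorial_helper(4, 19958400)
= factorial_helper(3, 4 * 19958400) = factorial_helper(3, 79833600)
= factorial_helper(2, 3 * 79833600) = factorial_helper(2, 239500800)
= factorial_helper(1, 2 * 239500800) = factorial_helper(1, 479001600)
n <= 1, return acc = 479001600


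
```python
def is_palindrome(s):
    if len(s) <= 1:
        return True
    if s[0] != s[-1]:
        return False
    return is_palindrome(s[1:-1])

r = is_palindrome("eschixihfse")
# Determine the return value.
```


is_palindrome("eschixihfse")
"eschixihfse": s[0]='e' == s[-1]='e' -> is_palindrome("schixihfs")
"schixihfs": s[0]='s' == s[-1]='s' -> is_palindrome("chixihf")
"chixihf": s[0]='c' != s[-1]='f' -> False
= False


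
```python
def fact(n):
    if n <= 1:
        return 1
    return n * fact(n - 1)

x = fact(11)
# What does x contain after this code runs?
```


fact(11)
= 11 * fact(10)
= 11 * 10 * fact(9)
= 11 * 10 * 9 * fact(8)
= 11 * 10 * 9 * 8 * fact(7)
= 11 * 10 * 9 * 8 * 7 * fact(6)
= 11 * 10 * 9 * 8 * 7 * 6 * fact(5)
= 11 * 10 * 9 * 8 * 7 * 6 * 5 * fact(4)
= 11 * 10 * 9 * 8 * 7 * 6 * 5 * 4 * fact(3)
= 11 * 10 * 9 * 8 * 7 * 6 * 5 * 4 * 3 * fact(2)
= 11 * 10 * 9 * 8 * 7 * 6 * 5 * 4 * 3 * 2 * fact(1)
= 11 * 10 * 9 * 8 * 7 * 6 * 5 * 4 * 3 * 2 * 1
= 39916800


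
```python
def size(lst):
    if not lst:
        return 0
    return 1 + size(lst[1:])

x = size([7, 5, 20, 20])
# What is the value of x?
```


size([7, 5, 20, 20])
= 1 + size([5, 20, 20])
= 1 + 1 + size([20, 20])
= 1 + 1 + 1 + size([20])
= 1 + 1 + 1 + 1 + size([])
= 1 + 1 + 1 + 1 + 0
= 4


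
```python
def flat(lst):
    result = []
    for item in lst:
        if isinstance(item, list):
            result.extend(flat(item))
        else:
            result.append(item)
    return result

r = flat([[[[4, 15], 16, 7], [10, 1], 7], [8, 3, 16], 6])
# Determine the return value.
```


flat([[[[4, 15], 16, 7], [10, 1], 7], [8, 3, 16], 6])
Processing each element:
  [[[4, 15], 16, 7], [10, 1], 7] is a list -> flat recursively -> [4, 15, 16, 7, 10, 1, 7]
  [8, 3, 16] is a list -> flat recursively -> [8, 3, 16]
  6 is not a list -> append 6
= [4, 15, 16, 7, 10, 1, 7, 8, 3, 16, 6]


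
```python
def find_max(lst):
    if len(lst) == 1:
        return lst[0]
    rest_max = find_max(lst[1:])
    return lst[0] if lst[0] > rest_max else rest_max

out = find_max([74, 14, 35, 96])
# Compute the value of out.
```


find_max([74, 14, 35, 96])
= compare 74 with find_max([14, 35, 96])
= compare 14 with find_max([35, 96])
= compare 35 with find_max([96])
Base: find_max([96]) = 96
compare 35 with 96: max = 96
compare 14 with 96: max = 96
compare 74 with 96: max = 96
= 96


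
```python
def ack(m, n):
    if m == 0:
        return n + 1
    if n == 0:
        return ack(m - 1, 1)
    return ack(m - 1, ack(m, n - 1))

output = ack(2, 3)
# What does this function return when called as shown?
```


ack(2, 3)
= ack(1, ack(2, 2))
First compute ack(2, 2) = 7
= ack(1, 7)
= 9


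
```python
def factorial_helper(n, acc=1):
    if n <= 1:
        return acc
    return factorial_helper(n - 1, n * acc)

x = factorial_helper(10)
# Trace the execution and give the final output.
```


factorial_helper(10, 1)
= factorial_helper(9, 10 * 1) = factorial_helper(9, 10)
= factorial_helper(8, 9 * 10) = factorial_helper(8, 90)
= factorial_helper(7, 8 * 90) = factorial_helper(7, 720)
= factorial_helper(6, 7 * 720) = factorial_helper(6, 5040)
= factorial_helper(5, 6 * 5040) = factorial_helper(5, 30240)
= factorial_helper(4, 5 * 30240) = factorial_helper(4, 151200)
= factorial_helper(3, 4 * 151200) = factorial_helper(3, 604800)
= factorial_helper(2, 3 * 604800) = factorial_helper(2, 1814400)
= factorial_helper(1, 2 * 1814400) = factorial_helper(1, 3628800)
n <= 1, return acc = 3628800


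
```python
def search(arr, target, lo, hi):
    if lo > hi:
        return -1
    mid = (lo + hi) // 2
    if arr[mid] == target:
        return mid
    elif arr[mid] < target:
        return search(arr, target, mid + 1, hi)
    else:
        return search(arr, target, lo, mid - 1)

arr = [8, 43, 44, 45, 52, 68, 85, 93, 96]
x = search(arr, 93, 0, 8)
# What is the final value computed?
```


search(arr, 93, 0, 8)
lo=0, hi=8, mid=4, arr[mid]=52
52 < 93, search right half
lo=5, hi=8, mid=6, arr[mid]=85
85 < 93, search right half
lo=7, hi=8, mid=7, arr[mid]=93
arr[7] == 93, found at index 7
= 7


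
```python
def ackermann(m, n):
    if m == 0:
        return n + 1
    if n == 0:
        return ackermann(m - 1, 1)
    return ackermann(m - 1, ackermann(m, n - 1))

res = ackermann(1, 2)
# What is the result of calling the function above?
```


ackermann(1, 2)
= ackermann(0, ackermann(1, 1))
First compute ackermann(1, 1) = 3
= ackermann(0, 3)
= 4


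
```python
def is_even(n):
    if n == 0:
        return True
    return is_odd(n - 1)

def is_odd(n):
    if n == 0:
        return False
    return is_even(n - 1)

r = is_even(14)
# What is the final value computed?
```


is_even(14)
= is_odd(13)
= is_even(12)
= is_odd(11)
= is_even(10)
= is_odd(9)
= is_even(8)
= is_odd(7)
= is_even(6)
= is_odd(5)
= is_even(4)
= is_odd(3)
= is_even(2)
= is_odd(1)
= is_even(0)
n == 0: return True
= True


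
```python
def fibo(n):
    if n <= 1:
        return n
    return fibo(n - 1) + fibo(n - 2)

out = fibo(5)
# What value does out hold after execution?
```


fibo(5)
= fibo(4) + fibo(3)
= (fibo(3) + fibo(2)) + fibo(3)
Computing bottom-up: fibo(0)=0, fibo(1)=1, fibo(2)=1, fibo(3)=2, fibo(4)=3, fibo(5)=5
= 5


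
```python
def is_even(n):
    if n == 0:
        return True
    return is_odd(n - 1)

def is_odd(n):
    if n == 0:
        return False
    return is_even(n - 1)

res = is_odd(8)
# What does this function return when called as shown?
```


is_odd(8)
= is_even(7)
= is_odd(6)
= is_even(5)
= is_odd(4)
= is_even(3)
= is_odd(2)
= is_even(1)
= is_odd(0)
n == 0: return False
= False


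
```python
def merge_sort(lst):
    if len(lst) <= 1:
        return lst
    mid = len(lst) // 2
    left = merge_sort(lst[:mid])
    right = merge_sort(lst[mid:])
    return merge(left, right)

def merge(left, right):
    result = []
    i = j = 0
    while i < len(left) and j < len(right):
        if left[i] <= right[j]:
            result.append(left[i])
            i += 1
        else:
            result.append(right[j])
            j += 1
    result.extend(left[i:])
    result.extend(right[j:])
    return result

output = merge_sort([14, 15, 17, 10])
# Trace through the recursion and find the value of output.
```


merge_sort([14, 15, 17, 10])
Split into [14, 15] and [17, 10]
Left sorted: [14, 15]
Right sorted: [10, 17]
Merge [14, 15] and [10, 17]
= [10, 14, 15, 17]


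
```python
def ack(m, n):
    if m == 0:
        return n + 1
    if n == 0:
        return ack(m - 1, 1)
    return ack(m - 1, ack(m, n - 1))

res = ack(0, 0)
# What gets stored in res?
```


ack(0, 0)
m == 0: return 0 + 1 = 1
= 1


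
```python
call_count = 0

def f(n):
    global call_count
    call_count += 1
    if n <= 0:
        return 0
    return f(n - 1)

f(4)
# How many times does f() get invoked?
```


f(4) calls f(3) calls ... calls f(0)
Total calls: 4 + 1 (for base case) = 5


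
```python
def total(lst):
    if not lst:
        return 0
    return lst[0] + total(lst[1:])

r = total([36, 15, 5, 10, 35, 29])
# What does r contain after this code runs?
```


total([36, 15, 5, 10, 35, 29])
= 36 + total([15, 5, 10, 35, 29])
= 36 + 15 + total([5, 10, 35, 29])
= 36 + 15 + 5 + total([10, 35, 29])
= 36 + 15 + 5 + 10 + total([35, 29])
= 36 + 15 + 5 + 10 + 35 + total([29])
= 36 + 15 + 5 + 10 + 35 + 29 + total([])
= 36 + 15 + 5 + 10 + 35 + 29 + 0
= 130


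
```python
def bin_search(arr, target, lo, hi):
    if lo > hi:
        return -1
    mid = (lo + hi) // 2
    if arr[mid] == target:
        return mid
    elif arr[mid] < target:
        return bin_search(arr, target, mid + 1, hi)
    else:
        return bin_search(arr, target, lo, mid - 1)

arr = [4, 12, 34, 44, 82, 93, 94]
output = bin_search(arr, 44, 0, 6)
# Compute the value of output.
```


bin_search(arr, 44, 0, 6)
lo=0, hi=6, mid=3, arr[mid]=44
arr[3] == 44, found at index 3
= 3


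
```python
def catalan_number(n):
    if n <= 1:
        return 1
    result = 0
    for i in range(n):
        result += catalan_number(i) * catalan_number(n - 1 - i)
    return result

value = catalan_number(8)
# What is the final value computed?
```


catalan_number(8)
= sum of catalan_number(i) * catalan_number(8-1-i) for i in 0..7
First compute sub-values bottom-up:
  catalan_number(0) = 1, catalan_number(1) = 1
  catalan_number(2) = 1*1 + 1*1 = 2
  catalan_number(3) = 1*2 + 1*1 + 2*1 = 5
  catalan_number(4) = 1*5 + 1*2 + 2*1 + 5*1 = 14
  catalan_number(5) = 1*14 + 1*5 + 2*2 + 5*1 + 14*1 = 42
  catalan_number(6) = 1*42 + 1*14 + 2*5 + 5*2 + 14*1 + 42*1 = 132
  catalan_number(7) = 1*132 + 1*42 + 2*14 + 5*5 + 14*2 + 42*1 + 132*1 = 429
Now catalan_number(8):
  catalan_number(0)*catalan_number(7) = 1*429 = 429
  catalan_number(1)*catalan_number(6) = 1*132 = 132
  catalan_number(2)*catalan_number(5) = 2*42 = 84
  catalan_number(3)*catalan_number(4) = 5*14 = 70
  catalan_number(4)*catalan_number(3) = 14*5 = 70
  catalan_number(5)*catalan_number(2) = 42*2 = 84
  catalan_number(6)*catalan_number(1) = 132*1 = 132
  catalan_number(7)*catalan_number(0) = 429*1 = 429
= 429 + 132 + 84 + 70 + 70 + 84 + 132 + 429
= 1430


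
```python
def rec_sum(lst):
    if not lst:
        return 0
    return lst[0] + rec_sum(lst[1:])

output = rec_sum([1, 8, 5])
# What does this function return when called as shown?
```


rec_sum([1, 8, 5])
= 1 + rec_sum([8, 5])
= 1 + 8 + rec_sum([5])
= 1 + 8 + 5 + rec_sum([])
= 1 + 8 + 5 + 0
= 14


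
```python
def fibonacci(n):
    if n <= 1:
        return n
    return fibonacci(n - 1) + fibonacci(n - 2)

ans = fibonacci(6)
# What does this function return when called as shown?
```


fibonacci(6)
= fibonacci(5) + fibonacci(4)
= (fibonacci(4) + fibonacci(3)) + fibonacci(4)
Computing bottom-up: fibonacci(0)=0, fibonacci(1)=1, fibonacci(2)=1, fibonacci(3)=2, fibonacci(4)=3, fibonacci(5)=5, fibonacci(6)=8
= 8


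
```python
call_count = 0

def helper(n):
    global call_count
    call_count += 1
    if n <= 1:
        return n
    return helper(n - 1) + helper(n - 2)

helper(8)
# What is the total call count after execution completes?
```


helper(8) calls helper(7) and helper(6); each non-base call branches into two more.
Let C(k) = total number of calls made by helper(k), including the call to helper(k) itself.
Base cases: C(0) = 1, C(1) = 1
Recurrence: C(k) = 1 + C(k-1) + C(k-2)
  C(2) = 1 + C(1) + C(0) = 1 + 1 + 1 = 3
  C(3) = 1 + C(2) + C(1) = 1 + 3 + 1 = 5
  C(4) = 1 + C(3) + C(2) = 1 + 5 + 3 = 9
  C(5) = 1 + C(4) + C(3) = 1 + 9 + 5 = 15
  C(6) = 1 + C(5) + C(4) = 1 + 15 + 9 = 25
  C(7) = 1 + C(6) + C(5) = 1 + 25 + 15 = 41
  C(8) = 1 + C(7) + C(6) = 1 + 41 + 25 = 67
Total calls = C(8) = 67


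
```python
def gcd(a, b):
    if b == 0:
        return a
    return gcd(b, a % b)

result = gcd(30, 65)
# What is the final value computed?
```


gcd(30, 65)
= gcd(65, 30 % 65) = gcd(65, 30)
= gcd(30, 65 % 30) = gcd(30, 5)
= gcd(5, 30 % 5) = gcd(5, 0)
b == 0, return a = 5


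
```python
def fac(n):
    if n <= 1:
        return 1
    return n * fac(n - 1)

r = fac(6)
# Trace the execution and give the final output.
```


fac(6)
= 6 * fac(5)
= 6 * 5 * fac(4)
= 6 * 5 * 4 * fac(3)
= 6 * 5 * 4 * 3 * fac(2)
= 6 * 5 * 4 * 3 * 2 * fac(1)
= 6 * 5 * 4 * 3 * 2 * 1
= 720


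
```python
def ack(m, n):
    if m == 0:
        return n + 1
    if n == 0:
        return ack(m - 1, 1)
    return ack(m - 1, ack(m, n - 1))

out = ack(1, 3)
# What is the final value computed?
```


ack(1, 3)
= ack(0, ack(1, 2))
First compute ack(1, 2) = 4
= ack(0, 4)
= 5


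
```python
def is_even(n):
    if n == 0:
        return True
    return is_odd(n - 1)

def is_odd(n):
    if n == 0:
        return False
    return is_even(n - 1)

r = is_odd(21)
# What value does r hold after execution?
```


is_odd(21)
= is_even(20)
= is_odd(19)
= is_even(18)
= is_odd(17)
= is_even(16)
= is_odd(15)
= is_even(14)
= is_odd(13)
= is_even(12)
= is_odd(11)
= is_even(10)
= is_odd(9)
= is_even(8)
= is_odd(7)
= is_even(6)
= is_odd(5)
= is_even(4)
= is_odd(3)
= is_even(2)
= is_odd(1)
= is_even(0)
n == 0: return True
= True


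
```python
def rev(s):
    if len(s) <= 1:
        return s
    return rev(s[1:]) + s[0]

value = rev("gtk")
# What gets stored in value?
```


rev("gtk")
= rev("tk") + "g"
= rev("k") + "t" + "g"
= "k" + "t" + "g"
= "ktg"


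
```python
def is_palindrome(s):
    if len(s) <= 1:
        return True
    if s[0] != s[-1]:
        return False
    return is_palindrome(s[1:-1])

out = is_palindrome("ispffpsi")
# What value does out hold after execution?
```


is_palindrome("ispffpsi")
"ispffpsi": s[0]='i' == s[-1]='i' -> is_palindrome("spffps")
"spffps": s[0]='s' == s[-1]='s' -> is_palindrome("pffp")
"pffp": s[0]='p' == s[-1]='p' -> is_palindrome("ff")
"ff": s[0]='f' == s[-1]='f' -> is_palindrome("")
"": len <= 1 -> True
= True


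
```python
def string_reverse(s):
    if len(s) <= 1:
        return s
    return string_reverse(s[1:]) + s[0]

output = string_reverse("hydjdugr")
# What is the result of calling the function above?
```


string_reverse("hydjdugr")
= string_reverse("ydjdugr") + "h"
= string_reverse("djdugr") + "y" + "h"
= string_reverse("jdugr") + "d" + "y" + "h"
= string_reverse("dugr") + "j" + "d" + "y" + "h"
= string_reverse("ugr") + "d" + "j" + "d" + "y" + "h"
= string_reverse("gr") + "u" + "d" + "j" + "d" + "y" + "h"
= string_reverse("r") + "g" + "u" + "d" + "j" + "d" + "y" + "h"
= "r" + "g" + "u" + "d" + "j" + "d" + "y" + "h"
= "rgudjdyh"


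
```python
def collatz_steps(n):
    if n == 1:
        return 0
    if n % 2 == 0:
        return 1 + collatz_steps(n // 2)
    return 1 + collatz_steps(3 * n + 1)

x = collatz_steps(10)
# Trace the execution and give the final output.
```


collatz_steps(10)
10 is even -> collatz_steps(5)
5 is odd -> 3*5+1 = 16 -> collatz_steps(16)
16 is even -> collatz_steps(8)
8 is even -> collatz_steps(4)
4 is even -> collatz_steps(2)
2 is even -> collatz_steps(1)
Reached 1 after 6 steps
= 6


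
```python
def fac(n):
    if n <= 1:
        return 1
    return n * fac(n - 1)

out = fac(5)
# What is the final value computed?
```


fac(5)
= 5 * fac(4)
= 5 * 4 * fac(3)
= 5 * 4 * 3 * fac(2)
= 5 * 4 * 3 * 2 * fac(1)
= 5 * 4 * 3 * 2 * 1
= 120


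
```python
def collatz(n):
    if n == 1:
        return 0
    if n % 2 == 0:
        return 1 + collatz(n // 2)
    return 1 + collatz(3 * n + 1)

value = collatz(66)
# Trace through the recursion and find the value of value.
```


collatz(66)
66 is even -> collatz(33)
33 is odd -> 3*33+1 = 100 -> collatz(100)
100 is even -> collatz(50)
50 is even -> collatz(25)
25 is odd -> 3*25+1 = 76 -> collatz(76)
76 is even -> collatz(38)
38 is even -> collatz(19)
19 is odd -> 3*19+1 = 58 -> collatz(58)
58 is even -> collatz(29)
29 is odd -> 3*29+1 = 88 -> collatz(88)
88 is even -> collatz(44)
44 is even -> collatz(22)
22 is even -> collatz(11)
11 is odd -> 3*11+1 = 34 -> collatz(34)
34 is even -> collatz(17)
17 is odd -> 3*17+1 = 52 -> collatz(52)
52 is even -> collatz(26)
26 is even -> collatz(13)
13 is odd -> 3*13+1 = 40 -> collatz(40)
40 is even -> collatz(20)
20 is even -> collatz(10)
10 is even -> collatz(5)
5 is odd -> 3*5+1 = 16 -> collatz(16)
16 is even -> collatz(8)
8 is even -> collatz(4)
4 is even -> collatz(2)
2 is even -> collatz(1)
Reached 1 after 27 steps
= 27


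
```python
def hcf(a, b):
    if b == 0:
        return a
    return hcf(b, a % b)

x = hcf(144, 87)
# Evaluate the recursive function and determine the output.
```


hcf(144, 87)
= hcf(87, 144 % 87) = hcf(87, 57)
= hcf(57, 87 % 57) = hcf(57, 30)
= hcf(30, 57 % 30) = hcf(30, 27)
= hcf(27, 30 % 27) = hcf(27, 3)
= hcf(3, 27 % 3) = hcf(3, 0)
b == 0, return a = 3


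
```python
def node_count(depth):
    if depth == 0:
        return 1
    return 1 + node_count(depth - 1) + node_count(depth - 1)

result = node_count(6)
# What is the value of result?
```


node_count(6)
= 1 + node_count(5) + node_count(5)
= 1 + 2 * node_count(5)
node_count(k) = 2^(k+1) - 1
node_count(0) = 1
node_count(1) = 3
node_count(2) = 7
node_count(3) = 15
node_count(4) = 31
node_count(6) = 2^7 - 1 = 127


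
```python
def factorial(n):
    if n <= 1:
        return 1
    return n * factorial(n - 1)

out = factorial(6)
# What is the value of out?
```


factorial(6)
= 6 * factorial(5)
= 6 * 5 * factorial(4)
= 6 * 5 * 4 * factorial(3)
= 6 * 5 * 4 * 3 * factorial(2)
= 6 * 5 * 4 * 3 * 2 * factorial(1)
= 6 * 5 * 4 * 3 * 2 * 1
= 720


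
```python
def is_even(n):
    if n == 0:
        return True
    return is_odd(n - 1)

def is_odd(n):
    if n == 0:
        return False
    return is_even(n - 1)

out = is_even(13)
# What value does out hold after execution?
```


is_even(13)
= is_odd(12)
= is_even(11)
= is_odd(10)
= is_even(9)
= is_odd(8)
= is_even(7)
= is_odd(6)
= is_even(5)
= is_odd(4)
= is_even(3)
= is_odd(2)
= is_even(1)
= is_odd(0)
n == 0: return False
= False


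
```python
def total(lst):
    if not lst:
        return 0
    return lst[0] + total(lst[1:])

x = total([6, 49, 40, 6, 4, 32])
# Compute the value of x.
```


total([6, 49, 40, 6, 4, 32])
= 6 + total([49, 40, 6, 4, 32])
= 6 + 49 + total([40, 6, 4, 32])
= 6 + 49 + 40 + total([6, 4, 32])
= 6 + 49 + 40 + 6 + total([4, 32])
= 6 + 49 + 40 + 6 + 4 + total([32])
= 6 + 49 + 40 + 6 + 4 + 32 + total([])
= 6 + 49 + 40 + 6 + 4 + 32 + 0
= 137


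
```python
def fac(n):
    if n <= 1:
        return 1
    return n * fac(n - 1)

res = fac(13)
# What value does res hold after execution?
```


fac(13)
= 13 * fac(12)
= 13 * 12 * fac(11)
= 13 * 12 * 11 * fac(10)
= 13 * 12 * 11 * 10 * fac(9)
= 13 * 12 * 11 * 10 * 9 * fac(8)
= 13 * 12 * 11 * 10 * 9 * 8 * fac(7)
= 13 * 12 * 11 * 10 * 9 * 8 * 7 * fac(6)
= 13 * 12 * 11 * 10 * 9 * 8 * 7 * 6 * fac(5)
= 13 * 12 * 11 * 10 * 9 * 8 * 7 * 6 * 5 * fac(4)
= 13 * 12 * 11 * 10 * 9 * 8 * 7 * 6 * 5 * 4 * fac(3)
= 13 * 12 * 11 * 10 * 9 * 8 * 7 * 6 * 5 * 4 * 3 * fac(2)
= 13 * 12 * 11 * 10 * 9 * 8 * 7 * 6 * 5 * 4 * 3 * 2 * fac(1)
= 13 * 12 * 11 * 10 * 9 * 8 * 7 * 6 * 5 * 4 * 3 * 2 * 1
= 6227020800


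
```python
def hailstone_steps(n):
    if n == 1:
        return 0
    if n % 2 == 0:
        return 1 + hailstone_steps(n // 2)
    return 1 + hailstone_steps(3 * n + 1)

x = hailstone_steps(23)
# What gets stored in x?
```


hailstone_steps(23)
23 is odd -> 3*23+1 = 70 -> hailstone_steps(70)
70 is even -> hailstone_steps(35)
35 is odd -> 3*35+1 = 106 -> hailstone_steps(106)
106 is even -> hailstone_steps(53)
53 is odd -> 3*53+1 = 160 -> hailstone_steps(160)
160 is even -> hailstone_steps(80)
80 is even -> hailstone_steps(40)
40 is even -> hailstone_steps(20)
20 is even -> hailstone_steps(10)
10 is even -> hailstone_steps(5)
5 is odd -> 3*5+1 = 16 -> hailstone_steps(16)
16 is even -> hailstone_steps(8)
8 is even -> hailstone_steps(4)
4 is even -> hailstone_steps(2)
2 is even -> hailstone_steps(1)
Reached 1 after 15 steps
= 15


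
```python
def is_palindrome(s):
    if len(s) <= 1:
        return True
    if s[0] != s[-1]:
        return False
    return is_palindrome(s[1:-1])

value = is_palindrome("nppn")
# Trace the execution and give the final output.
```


is_palindrome("nppn")
"nppn": s[0]='n' == s[-1]='n' -> is_palindrome("pp")
"pp": s[0]='p' == s[-1]='p' -> is_palindrome("")
"": len <= 1 -> True
= True


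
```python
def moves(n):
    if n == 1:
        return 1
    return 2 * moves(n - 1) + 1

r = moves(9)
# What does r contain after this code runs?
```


moves(9)
= 2 * moves(8) + 1
= 2 * (2 * moves(7) + 1) + 1
= 2 * (2 * (2 * moves(6) + 1) + 1) + 1
= 2 * (2 * (2 * (2 * moves(5) + 1) + 1) + 1) + 1
= 2 * (2 * (2 * (2 * (2 * moves(4) + 1) + 1) + 1) + 1) + 1
= 2 * (2 * (2 * (2 * (2 * (2 * moves(3) + 1) + 1) + 1) + 1) + 1) + 1
= 2 * (2 * (2 * (2 * (2 * (2 * (2 * moves(2) + 1) + 1) + 1) + 1) + 1) + 1) + 1
= 2 * (2 * (2 * (2 * (2 * (2 * (2 * (2 * moves(1) + 1) + 1) + 1) + 1) + 1) + 1) + 1) + 1
Now compute bottom-up:
moves(1) = 1
moves(2) = 2 * 1 + 1 = 3
moves(3) = 2 * 3 + 1 = 7
moves(4) = 2 * 7 + 1 = 15
moves(5) = 2 * 15 + 1 = 31
moves(6) = 2 * 31 + 1 = 63
moves(7) = 2 * 63 + 1 = 127
moves(8) = 2 * 127 + 1 = 255
moves(9) = 2 * 255 + 1 = 511
= 511


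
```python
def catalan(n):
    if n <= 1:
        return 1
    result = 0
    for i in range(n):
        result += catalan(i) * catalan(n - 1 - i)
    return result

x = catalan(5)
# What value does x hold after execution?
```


catalan(5)
= sum of catalan(i) * catalan(5-1-i) for i in 0..4
First compute sub-values bottom-up:
  catalan(0) = 1, catalan(1) = 1
  catalan(2) = 1*1 + 1*1 = 2
  catalan(3) = 1*2 + 1*1 + 2*1 = 5
  catalan(4) = 1*5 + 1*2 + 2*1 + 5*1 = 14
Now catalan(5):
  catalan(0)*catalan(4) = 1*14 = 14
  catalan(1)*catalan(3) = 1*5 = 5
  catalan(2)*catalan(2) = 2*2 = 4
  catalan(3)*catalan(1) = 5*1 = 5
  catalan(4)*catalan(0) = 14*1 = 14
= 14 + 5 + 4 + 5 + 14
= 42


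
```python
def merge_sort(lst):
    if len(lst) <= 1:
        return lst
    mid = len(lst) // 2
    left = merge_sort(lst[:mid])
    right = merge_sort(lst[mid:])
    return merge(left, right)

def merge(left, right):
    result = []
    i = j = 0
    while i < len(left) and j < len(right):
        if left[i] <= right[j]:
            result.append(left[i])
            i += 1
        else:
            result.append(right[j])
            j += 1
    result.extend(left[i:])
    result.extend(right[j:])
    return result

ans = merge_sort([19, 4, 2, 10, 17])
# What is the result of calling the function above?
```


merge_sort([19, 4, 2, 10, 17])
Split into [19, 4] and [2, 10, 17]
Left sorted: [4, 19]
Right sorted: [2, 10, 17]
Merge [4, 19] and [2, 10, 17]
= [2, 4, 10, 17, 19]


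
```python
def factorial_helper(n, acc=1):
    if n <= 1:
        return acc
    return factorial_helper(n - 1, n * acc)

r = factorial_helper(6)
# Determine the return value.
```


factorial_helper(6, 1)
= factorial_helper(5, 6 * 1) = factorial_helper(5, 6)
= factorial_helper(4, 5 * 6) = factorial_helper(4, 30)
= factorial_helper(3, 4 * 30) = factorial_helper(3, 120)
= factorial_helper(2, 3 * 120) = factorial_helper(2, 360)
= factorial_helper(1, 2 * 360) = factorial_helper(1, 720)
n <= 1, return acc = 720


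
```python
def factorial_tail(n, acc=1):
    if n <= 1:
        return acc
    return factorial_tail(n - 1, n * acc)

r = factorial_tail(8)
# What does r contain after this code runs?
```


factorial_tail(8, 1)
= factorial_tail(7, 8 * 1) = factorial_tail(7, 8)
= factorial_tail(6, 7 * 8) = factorial_tail(6, 56)
= factorial_tail(5, 6 * 56) = factorial_tail(5, 336)
= factorial_tail(4, 5 * 336) = factorial_tail(4, 1680)
= factorial_tail(3, 4 * 1680) = factorial_tail(3, 6720)
= factorial_tail(2, 3 * 6720) = factorial_tail(2, 20160)
= factorial_tail(1, 2 * 20160) = factorial_tail(1, 40320)
n <= 1, return acc = 40320


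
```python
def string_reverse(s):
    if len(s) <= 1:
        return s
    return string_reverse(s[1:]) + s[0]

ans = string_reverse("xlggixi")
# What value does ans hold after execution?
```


string_reverse("xlggixi")
= string_reverse("lggixi") + "x"
= string_reverse("ggixi") + "l" + "x"
= string_reverse("gixi") + "g" + "l" + "x"
= string_reverse("ixi") + "g" + "g" + "l" + "x"
= string_reverse("xi") + "i" + "g" + "g" + "l" + "x"
= string_reverse("i") + "x" + "i" + "g" + "g" + "l" + "x"
= "i" + "x" + "i" + "g" + "g" + "l" + "x"
= "ixigglx"


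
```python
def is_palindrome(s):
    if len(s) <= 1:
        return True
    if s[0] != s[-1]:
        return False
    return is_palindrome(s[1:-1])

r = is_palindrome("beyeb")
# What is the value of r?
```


is_palindrome("beyeb")
"beyeb": s[0]='b' == s[-1]='b' -> is_palindrome("eye")
"eye": s[0]='e' == s[-1]='e' -> is_palindrome("y")
"y": len <= 1 -> True
= True


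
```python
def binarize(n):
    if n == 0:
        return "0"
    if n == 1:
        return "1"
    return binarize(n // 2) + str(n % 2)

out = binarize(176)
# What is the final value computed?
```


binarize(176)
= binarize(88) + "0"
= binarize(44) + "0" + "0"
= binarize(22) + "0" + "0" + "0"
= binarize(11) + "0" + "0" + "0" + "0"
= binarize(5) + "1" + "0" + "0" + "0" + "0"
= binarize(2) + "1" + "1" + "0" + "0" + "0" + "0"
= binarize(1) + "0" + "1" + "1" + "0" + "0" + "0" + "0"
= "1" + "0" + "1" + "1" + "0" + "0" + "0" + "0"
= "10110000"


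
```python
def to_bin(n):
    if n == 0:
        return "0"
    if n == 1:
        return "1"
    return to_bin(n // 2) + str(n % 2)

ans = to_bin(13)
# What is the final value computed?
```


to_bin(13)
= to_bin(6) + "1"
= to_bin(3) + "0" + "1"
= to_bin(1) + "1" + "0" + "1"
= "1" + "1" + "0" + "1"
= "1101"


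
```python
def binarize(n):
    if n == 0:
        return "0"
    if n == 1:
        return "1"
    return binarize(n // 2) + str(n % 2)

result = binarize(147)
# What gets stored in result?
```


binarize(147)
= binarize(73) + "1"
= binarize(36) + "1" + "1"
= binarize(18) + "0" + "1" + "1"
= binarize(9) + "0" + "0" + "1" + "1"
= binarize(4) + "1" + "0" + "0" + "1" + "1"
= binarize(2) + "0" + "1" + "0" + "0" + "1" + "1"
= binarize(1) + "0" + "0" + "1" + "0" + "0" + "1" + "1"
= "1" + "0" + "0" + "1" + "0" + "0" + "1" + "1"
= "10010011"


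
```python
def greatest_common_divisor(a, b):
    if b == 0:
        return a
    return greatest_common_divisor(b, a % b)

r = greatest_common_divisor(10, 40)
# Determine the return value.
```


greatest_common_divisor(10, 40)
= greatest_common_divisor(40, 10 % 40) = greatest_common_divisor(40, 10)
= greatest_common_divisor(10, 40 % 10) = greatest_common_divisor(10, 0)
b == 0, return a = 10


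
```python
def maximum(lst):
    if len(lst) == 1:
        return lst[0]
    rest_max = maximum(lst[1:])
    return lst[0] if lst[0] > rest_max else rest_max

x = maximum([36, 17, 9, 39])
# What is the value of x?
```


maximum([36, 17, 9, 39])
= compare 36 with maximum([17, 9, 39])
= compare 17 with maximum([9, 39])
= compare 9 with maximum([39])
Base: maximum([39]) = 39
compare 9 with 39: max = 39
compare 17 with 39: max = 39
compare 36 with 39: max = 39
= 39


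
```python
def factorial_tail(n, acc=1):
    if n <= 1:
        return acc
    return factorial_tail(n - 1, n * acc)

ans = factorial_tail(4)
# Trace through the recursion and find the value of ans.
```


factorial_tail(4, 1)
= factorial_tail(3, 4 * 1) = factorial_tail(3, 4)
= factorial_tail(2, 3 * 4) = factorial_tail(2, 12)
= factorial_tail(1, 2 * 12) = factorial_tail(1, 24)
n <= 1, return acc = 24


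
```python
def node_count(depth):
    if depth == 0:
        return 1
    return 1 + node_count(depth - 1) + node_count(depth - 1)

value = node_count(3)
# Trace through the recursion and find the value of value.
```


node_count(3)
= 1 + node_count(2) + node_count(2)
= 1 + 2 * node_count(2)
node_count(k) = 2^(k+1) - 1
node_count(0) = 1
node_count(1) = 3
node_count(2) = 7
node_count(3) = 15
node_count(3) = 2^4 - 1 = 15


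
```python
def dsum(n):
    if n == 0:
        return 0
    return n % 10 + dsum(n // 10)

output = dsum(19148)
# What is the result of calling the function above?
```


dsum(19148)
= 8 + dsum(1914)
= 8 + 4 + dsum(191)
= 8 + 4 + 1 + dsum(19)
= 8 + 4 + 1 + 9 + dsum(1)
= 8 + 4 + 1 + 9 + 1 + dsum(0)
= 8 + 4 + 1 + 9 + 1 + 0
= 23


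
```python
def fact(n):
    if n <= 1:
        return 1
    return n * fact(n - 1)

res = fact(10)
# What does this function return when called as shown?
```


fact(10)
= 10 * fact(9)
= 10 * 9 * fact(8)
= 10 * 9 * 8 * fact(7)
= 10 * 9 * 8 * 7 * fact(6)
= 10 * 9 * 8 * 7 * 6 * fact(5)
= 10 * 9 * 8 * 7 * 6 * 5 * fact(4)
= 10 * 9 * 8 * 7 * 6 * 5 * 4 * fact(3)
= 10 * 9 * 8 * 7 * 6 * 5 * 4 * 3 * fact(2)
= 10 * 9 * 8 * 7 * 6 * 5 * 4 * 3 * 2 * fact(1)
= 10 * 9 * 8 * 7 * 6 * 5 * 4 * 3 * 2 * 1
= 3628800


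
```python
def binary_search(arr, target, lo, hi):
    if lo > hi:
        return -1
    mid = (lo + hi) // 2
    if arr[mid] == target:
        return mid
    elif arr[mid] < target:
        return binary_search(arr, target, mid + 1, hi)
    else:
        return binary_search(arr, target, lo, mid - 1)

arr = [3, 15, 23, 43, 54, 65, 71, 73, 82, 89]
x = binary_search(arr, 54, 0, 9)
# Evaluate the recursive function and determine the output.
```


binary_search(arr, 54, 0, 9)
lo=0, hi=9, mid=4, arr[mid]=54
arr[4] == 54, found at index 4
= 4


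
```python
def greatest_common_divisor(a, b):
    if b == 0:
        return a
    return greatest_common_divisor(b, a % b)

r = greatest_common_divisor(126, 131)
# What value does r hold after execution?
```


greatest_common_divisor(126, 131)
= greatest_common_divisor(131, 126 % 131) = greatest_common_divisor(131, 126)
= greatest_common_divisor(126, 131 % 126) = greatest_common_divisor(126, 5)
= greatest_common_divisor(5, 126 % 5) = greatest_common_divisor(5, 1)
= greatest_common_divisor(1, 5 % 1) = greatest_common_divisor(1, 0)
b == 0, return a = 1


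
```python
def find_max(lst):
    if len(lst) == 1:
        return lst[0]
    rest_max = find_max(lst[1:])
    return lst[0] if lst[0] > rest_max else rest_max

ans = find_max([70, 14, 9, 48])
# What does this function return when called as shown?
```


find_max([70, 14, 9, 48])
= compare 70 with find_max([14, 9, 48])
= compare 14 with find_max([9, 48])
= compare 9 with find_max([48])
Base: find_max([48]) = 48
compare 9 with 48: max = 48
compare 14 with 48: max = 48
compare 70 with 48: max = 70
= 70


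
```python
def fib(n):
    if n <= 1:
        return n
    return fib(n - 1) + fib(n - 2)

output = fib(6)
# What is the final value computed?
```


fib(6)
= fib(5) + fib(4)
= (fib(4) + fib(3)) + fib(4)
Computing bottom-up: fib(0)=0, fib(1)=1, fib(2)=1, fib(3)=2, fib(4)=3, fib(5)=5, fib(6)=8
= 8


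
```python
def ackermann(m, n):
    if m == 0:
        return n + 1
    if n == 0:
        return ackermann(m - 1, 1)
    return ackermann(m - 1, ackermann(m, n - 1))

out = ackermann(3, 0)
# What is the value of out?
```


ackermann(3, 0)
n == 0: return ackermann(2, 1)
= ackermann(2, 1) = 5
= 5


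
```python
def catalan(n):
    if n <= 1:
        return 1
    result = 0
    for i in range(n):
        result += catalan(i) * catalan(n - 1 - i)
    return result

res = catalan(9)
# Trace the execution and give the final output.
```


catalan(9)
= sum of catalan(i) * catalan(9-1-i) for i in 0..8
First compute sub-values bottom-up:
  catalan(0) = 1, catalan(1) = 1
  catalan(2) = 1*1 + 1*1 = 2
  catalan(3) = 1*2 + 1*1 + 2*1 = 5
  catalan(4) = 1*5 + 1*2 + 2*1 + 5*1 = 14
  catalan(5) = 1*14 + 1*5 + 2*2 + 5*1 + 14*1 = 42
  catalan(6) = 1*42 + 1*14 + 2*5 + 5*2 + 14*1 + 42*1 = 132
  catalan(7) = 1*132 + 1*42 + 2*14 + 5*5 + 14*2 + 42*1 + 132*1 = 429
  catalan(8) = 1*429 + 1*132 + 2*42 + 5*14 + 14*5 + 42*2 + 132*1 + 429*1 = 1430
Now catalan(9):
  catalan(0)*catalan(8) = 1*1430 = 1430
  catalan(1)*catalan(7) = 1*429 = 429
  catalan(2)*catalan(6) = 2*132 = 264
  catalan(3)*catalan(5) = 5*42 = 210
  catalan(4)*catalan(4) = 14*14 = 196
  catalan(5)*catalan(3) = 42*5 = 210
  catalan(6)*catalan(2) = 132*2 = 264
  catalan(7)*catalan(1) = 429*1 = 429
  catalan(8)*catalan(0) = 1430*1 = 1430
= 1430 + 429 + 264 + 210 + 196 + 210 + 264 + 429 + 1430
= 4862


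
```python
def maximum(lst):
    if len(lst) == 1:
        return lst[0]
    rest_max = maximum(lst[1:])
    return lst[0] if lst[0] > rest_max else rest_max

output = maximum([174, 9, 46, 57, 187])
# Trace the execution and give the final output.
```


maximum([174, 9, 46, 57, 187])
= compare 174 with maximum([9, 46, 57, 187])
= compare 9 with maximum([46, 57, 187])
= compare 46 with maximum([57, 187])
= compare 57 with maximum([187])
Base: maximum([187]) = 187
compare 57 with 187: max = 187
compare 46 with 187: max = 187
compare 9 with 187: max = 187
compare 174 with 187: max = 187
= 187


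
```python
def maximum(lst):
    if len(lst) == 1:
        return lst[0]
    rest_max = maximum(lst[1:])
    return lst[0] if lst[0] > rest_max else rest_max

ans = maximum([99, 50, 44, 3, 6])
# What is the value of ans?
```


maximum([99, 50, 44, 3, 6])
= compare 99 with maximum([50, 44, 3, 6])
= compare 50 with maximum([44, 3, 6])
= compare 44 with maximum([3, 6])
= compare 3 with maximum([6])
Base: maximum([6]) = 6
compare 3 with 6: max = 6
compare 44 with 6: max = 44
compare 50 with 44: max = 50
compare 99 with 50: max = 99
= 99


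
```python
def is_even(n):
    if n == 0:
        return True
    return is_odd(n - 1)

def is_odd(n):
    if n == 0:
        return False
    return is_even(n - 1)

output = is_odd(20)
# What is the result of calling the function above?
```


is_odd(20)
= is_even(19)
= is_odd(18)
= is_even(17)
= is_odd(16)
= is_even(15)
= is_odd(14)
= is_even(13)
= is_odd(12)
= is_even(11)
= is_odd(10)
= is_even(9)
= is_odd(8)
= is_even(7)
= is_odd(6)
= is_even(5)
= is_odd(4)
= is_even(3)
= is_odd(2)
= is_even(1)
= is_odd(0)
n == 0: return False
= False


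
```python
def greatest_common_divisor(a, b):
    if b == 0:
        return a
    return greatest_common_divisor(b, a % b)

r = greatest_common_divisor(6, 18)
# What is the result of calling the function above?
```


greatest_common_divisor(6, 18)
= greatest_common_divisor(18, 6 % 18) = greatest_common_divisor(18, 6)
= greatest_common_divisor(6, 18 % 6) = greatest_common_divisor(6, 0)
b == 0, return a = 6


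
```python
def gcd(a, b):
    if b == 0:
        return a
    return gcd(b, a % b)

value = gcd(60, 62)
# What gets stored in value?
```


gcd(60, 62)
= gcd(62, 60 % 62) = gcd(62, 60)
= gcd(60, 62 % 60) = gcd(60, 2)
= gcd(2, 60 % 2) = gcd(2, 0)
b == 0, return a = 2


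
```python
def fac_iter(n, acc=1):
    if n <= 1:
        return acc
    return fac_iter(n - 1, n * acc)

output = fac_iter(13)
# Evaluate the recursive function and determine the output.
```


fac_iter(13, 1)
= fac_iter(12, 13 * 1) = fac_iter(12, 13)
= fac_iter(11, 12 * 13) = fac_iter(11, 156)
= fac_iter(10, 11 * 156) = fac_iter(10, 1716)
= fac_iter(9, 10 * 1716) = fac_iter(9, 17160)
= fac_iter(8, 9 * 17160) = fac_iter(8, 154440)
= fac_iter(7, 8 * 154440) = fac_iter(7, 1235520)
= fac_iter(6, 7 * 1235520) = fac_iter(6, 8648640)
= fac_iter(5, 6 * 8648640) = fac_iter(5, 51891840)
= fac_iter(4, 5 * 51891840) = fac_iter(4, 259459200)
= fac_iter(3, 4 * 259459200) = fac_iter(3, 1037836800)
= fac_iter(2, 3 * 1037836800) = fac_iter(2, 3113510400)
= fac_iter(1, 2 * 3113510400) = fac_iter(1, 6227020800)
n <= 1, return acc = 6227020800


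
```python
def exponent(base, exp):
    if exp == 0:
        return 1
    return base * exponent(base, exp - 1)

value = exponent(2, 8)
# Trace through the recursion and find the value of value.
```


exponent(2, 8)
= 2 * exponent(2, 7)
= 2 * 2 * exponent(2, 6)
= 2 * 2 * 2 * exponent(2, 5)
= 2 * 2 * 2 * 2 * exponent(2, 4)
= 2 * 2 * 2 * 2 * 2 * exponent(2, 3)
= 2 * 2 * 2 * 2 * 2 * 2 * exponent(2, 2)
= 2 * 2 * 2 * 2 * 2 * 2 * 2 * exponent(2, 1)
= 2 * 2 * 2 * 2 * 2 * 2 * 2 * 2 * exponent(2, 0)
= 2 * 2 * 2 * 2 * 2 * 2 * 2 * 2 * 1
= 256


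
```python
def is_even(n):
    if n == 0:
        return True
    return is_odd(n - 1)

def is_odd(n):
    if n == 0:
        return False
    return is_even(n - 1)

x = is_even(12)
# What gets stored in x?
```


is_even(12)
= is_odd(11)
= is_even(10)
= is_odd(9)
= is_even(8)
= is_odd(7)
= is_even(6)
= is_odd(5)
= is_even(4)
= is_odd(3)
= is_even(2)
= is_odd(1)
= is_even(0)
n == 0: return True
= True


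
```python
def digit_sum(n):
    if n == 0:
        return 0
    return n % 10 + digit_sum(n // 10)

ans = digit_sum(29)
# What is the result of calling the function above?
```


digit_sum(29)
= 9 + digit_sum(2)
= 9 + 2 + digit_sum(0)
= 9 + 2 + 0
= 11


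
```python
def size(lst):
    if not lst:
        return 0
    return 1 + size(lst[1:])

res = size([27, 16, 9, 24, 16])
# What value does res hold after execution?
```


size([27, 16, 9, 24, 16])
= 1 + size([16, 9, 24, 16])
= 1 + 1 + size([9, 24, 16])
= 1 + 1 + 1 + size([24, 16])
= 1 + 1 + 1 + 1 + size([16])
= 1 + 1 + 1 + 1 + 1 + size([])
= 1 + 1 + 1 + 1 + 1 + 0
= 5


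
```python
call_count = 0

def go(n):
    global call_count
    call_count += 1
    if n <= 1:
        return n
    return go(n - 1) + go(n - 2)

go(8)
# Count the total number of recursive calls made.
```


go(8) calls go(7) and go(6); each non-base call branches into two more.
Let C(k) = total number of calls made by go(k), including the call to go(k) itself.
Base cases: C(0) = 1, C(1) = 1
Recurrence: C(k) = 1 + C(k-1) + C(k-2)
  C(2) = 1 + C(1) + C(0) = 1 + 1 + 1 = 3
  C(3) = 1 + C(2) + C(1) = 1 + 3 + 1 = 5
  C(4) = 1 + C(3) + C(2) = 1 + 5 + 3 = 9
  C(5) = 1 + C(4) + C(3) = 1 + 9 + 5 = 15
  C(6) = 1 + C(5) + C(4) = 1 + 15 + 9 = 25
  C(7) = 1 + C(6) + C(5) = 1 + 25 + 15 = 41
  C(8) = 1 + C(7) + C(6) = 1 + 41 + 25 = 67
Total calls = C(8) = 67


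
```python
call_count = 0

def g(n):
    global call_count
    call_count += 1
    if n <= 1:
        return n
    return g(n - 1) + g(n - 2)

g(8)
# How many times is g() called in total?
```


g(8) calls g(7) and g(6); each non-base call branches into two more.
Let C(k) = total number of calls made by g(k), including the call to g(k) itself.
Base cases: C(0) = 1, C(1) = 1
Recurrence: C(k) = 1 + C(k-1) + C(k-2)
  C(2) = 1 + C(1) + C(0) = 1 + 1 + 1 = 3
  C(3) = 1 + C(2) + C(1) = 1 + 3 + 1 = 5
  C(4) = 1 + C(3) + C(2) = 1 + 5 + 3 = 9
  C(5) = 1 + C(4) + C(3) = 1 + 9 + 5 = 15
  C(6) = 1 + C(5) + C(4) = 1 + 15 + 9 = 25
  C(7) = 1 + C(6) + C(5) = 1 + 25 + 15 = 41
  C(8) = 1 + C(7) + C(6) = 1 + 41 + 25 = 67
Total calls = C(8) = 67


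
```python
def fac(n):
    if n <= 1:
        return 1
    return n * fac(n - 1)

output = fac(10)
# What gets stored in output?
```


fac(10)
= 10 * fac(9)
= 10 * 9 * fac(8)
= 10 * 9 * 8 * fac(7)
= 10 * 9 * 8 * 7 * fac(6)
= 10 * 9 * 8 * 7 * 6 * fac(5)
= 10 * 9 * 8 * 7 * 6 * 5 * fac(4)
= 10 * 9 * 8 * 7 * 6 * 5 * 4 * fac(3)
= 10 * 9 * 8 * 7 * 6 * 5 * 4 * 3 * fac(2)
= 10 * 9 * 8 * 7 * 6 * 5 * 4 * 3 * 2 * fac(1)
= 10 * 9 * 8 * 7 * 6 * 5 * 4 * 3 * 2 * 1
= 3628800


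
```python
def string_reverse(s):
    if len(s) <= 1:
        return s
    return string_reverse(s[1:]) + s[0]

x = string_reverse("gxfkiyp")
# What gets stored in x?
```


string_reverse("gxfkiyp")
= string_reverse("xfkiyp") + "g"
= string_reverse("fkiyp") + "x" + "g"
= string_reverse("kiyp") + "f" + "x" + "g"
= string_reverse("iyp") + "k" + "f" + "x" + "g"
= string_reverse("yp") + "i" + "k" + "f" + "x" + "g"
= string_reverse("p") + "y" + "i" + "k" + "f" + "x" + "g"
= "p" + "y" + "i" + "k" + "f" + "x" + "g"
= "pyikfxg"


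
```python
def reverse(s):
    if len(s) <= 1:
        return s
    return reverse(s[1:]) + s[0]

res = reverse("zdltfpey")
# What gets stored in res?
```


reverse("zdltfpey")
= reverse("dltfpey") + "z"
= reverse("ltfpey") + "d" + "z"
= reverse("tfpey") + "l" + "d" + "z"
= reverse("fpey") + "t" + "l" + "d" + "z"
= reverse("pey") + "f" + "t" + "l" + "d" + "z"
= reverse("ey") + "p" + "f" + "t" + "l" + "d" + "z"
= reverse("y") + "e" + "p" + "f" + "t" + "l" + "d" + "z"
= "y" + "e" + "p" + "f" + "t" + "l" + "d" + "z"
= "yepftldz"
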